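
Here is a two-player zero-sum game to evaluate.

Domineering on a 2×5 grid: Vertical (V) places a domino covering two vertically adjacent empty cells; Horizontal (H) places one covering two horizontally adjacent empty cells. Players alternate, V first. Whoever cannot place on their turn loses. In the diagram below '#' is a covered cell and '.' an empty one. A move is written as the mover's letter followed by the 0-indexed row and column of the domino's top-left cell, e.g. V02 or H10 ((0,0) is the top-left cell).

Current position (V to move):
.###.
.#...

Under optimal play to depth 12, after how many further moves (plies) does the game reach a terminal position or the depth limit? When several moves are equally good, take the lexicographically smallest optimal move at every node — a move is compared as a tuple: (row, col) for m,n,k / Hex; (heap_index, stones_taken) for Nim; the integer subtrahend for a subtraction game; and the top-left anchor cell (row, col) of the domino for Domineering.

PV length from [.###./.#...]: 3 plies

ply 1, V at .###./.#... | V00=-1→####./##...; V04=+1→.####/.#..#*
ply 2, H at .####/.#..# | H12=-1→.####/.####*
ply 3, V at .####/.#### | V00=+1→#####/#####*
ply 4: #####/##### is terminal -1 (H); from .###./.#... depth 12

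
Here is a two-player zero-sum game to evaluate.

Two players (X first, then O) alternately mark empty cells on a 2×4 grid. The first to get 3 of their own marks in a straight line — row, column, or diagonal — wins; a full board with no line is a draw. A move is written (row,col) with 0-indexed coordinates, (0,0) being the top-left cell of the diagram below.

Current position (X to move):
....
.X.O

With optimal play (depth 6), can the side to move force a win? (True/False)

p1 X@[..../.X.O]: (0,0)[X.../.X.O]+0* (0,1)[.X../.X.O]+0 (0,2)[..X./.X.O]+0 (0,3)[...X/.X.O]+0 (1,0)[..../XX.O]+0 (1,2)[..../.XXO]+0
p2 O@[X.../.X.O]: (0,1)[XO../.X.O]+0* (0,2)[X.O./.X.O]+0 (0,3)[X..O/.X.O]+0 (1,0)[X.../OX.O]+0 (1,2)[X.../.XOO]+0
p3 X@[XO../.X.O]: (0,2)[XOX./.X.O]+0* (0,3)[XO.X/.X.O]+0 (1,0)[XO../XX.O]+0 (1,2)[XO../.XXO]+0
p4 O@[XOX./.X.O]: (0,3)[XOXO/.X.O]+0* (1,0)[XOX./OX.O]+0 (1,2)[XOX./.XOO]+0
p5 X@[XOXO/.X.O]: (1,0)[XOXO/XX.O]+0* (1,2)[XOXO/.XXO]+0
p6 O@[XOXO/XX.O]: (1,2)[XOXO/XXOO]+0*
p7 X@[XOXO/XXOO] terminal +0; root [..../.X.O] d6

X winning at [..../.X.O]: False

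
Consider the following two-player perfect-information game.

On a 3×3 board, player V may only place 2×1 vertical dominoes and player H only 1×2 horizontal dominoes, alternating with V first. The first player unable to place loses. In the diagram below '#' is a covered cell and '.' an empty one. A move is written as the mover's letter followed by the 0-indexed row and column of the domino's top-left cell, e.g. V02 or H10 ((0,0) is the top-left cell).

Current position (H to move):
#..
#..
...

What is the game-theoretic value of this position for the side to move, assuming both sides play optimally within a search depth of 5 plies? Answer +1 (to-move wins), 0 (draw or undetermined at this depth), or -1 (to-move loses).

value(#../#../..., H) = +1

ply 1, H at #../#../... | H01=-1→###/#../...; H11=+1→#../###/...*; H20=-1→#../#../##.; H21=-1→#../#../.##
ply 2: #../###/... is terminal -1 (V); from #../#../... depth 5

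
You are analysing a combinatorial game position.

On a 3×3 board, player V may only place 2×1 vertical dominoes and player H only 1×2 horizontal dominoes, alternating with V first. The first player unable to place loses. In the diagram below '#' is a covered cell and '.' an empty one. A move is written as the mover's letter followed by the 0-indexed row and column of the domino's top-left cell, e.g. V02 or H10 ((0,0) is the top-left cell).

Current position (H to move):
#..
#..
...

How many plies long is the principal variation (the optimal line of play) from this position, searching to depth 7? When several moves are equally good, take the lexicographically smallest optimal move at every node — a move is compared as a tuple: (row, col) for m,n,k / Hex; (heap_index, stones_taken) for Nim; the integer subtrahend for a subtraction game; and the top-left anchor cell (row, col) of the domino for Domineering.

p1 H@[#../#../...]: H01[###/#../...]-1 H11[#../###/...]+1* H20[#../#../##.]-1 H21[#../#../.##]-1
p2 V@[#../###/...] terminal -1; root [#../#../...] d7

PV length from [#../#../...]: 1 ply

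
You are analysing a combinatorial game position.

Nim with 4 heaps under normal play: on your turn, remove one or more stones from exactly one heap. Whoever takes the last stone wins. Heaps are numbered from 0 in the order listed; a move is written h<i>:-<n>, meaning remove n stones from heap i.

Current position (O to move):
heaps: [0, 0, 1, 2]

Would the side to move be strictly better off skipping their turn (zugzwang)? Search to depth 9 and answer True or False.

zugzwang((0,0,1,2), O) = False

p1 O@[(0,0,1,2)]: h2:-1[(0,0,0,2)]-1 h3:-1[(0,0,1,1)]+1* h3:-2[(0,0,1,0)]-1
p2 X@[(0,0,1,1)]: h2:-1[(0,0,0,1)]-1* h3:-1[(0,0,1,0)]-1
p3 O@[(0,0,0,1)]: h3:-1[(0,0,0,0)]+1*
p4 X@[(0,0,0,0)] terminal -1; root [(0,0,1,2)] d9
suppose O passes — search the same position with X to move:
pass> p1 X@[(0,0,1,2)]: h2:-1[(0,0,0,2)]-1 h3:-1[(0,0,1,1)]+1* h3:-2[(0,0,1,0)]-1
pass> p2 O@[(0,0,1,1)]: h2:-1[(0,0,0,1)]-1* h3:-1[(0,0,1,0)]-1
pass> p3 X@[(0,0,0,1)]: h3:-1[(0,0,0,0)]+1*
pass> p4 O@[(0,0,0,0)] terminal -1; root [(0,0,1,2)] d9
for O: play +1, pass -1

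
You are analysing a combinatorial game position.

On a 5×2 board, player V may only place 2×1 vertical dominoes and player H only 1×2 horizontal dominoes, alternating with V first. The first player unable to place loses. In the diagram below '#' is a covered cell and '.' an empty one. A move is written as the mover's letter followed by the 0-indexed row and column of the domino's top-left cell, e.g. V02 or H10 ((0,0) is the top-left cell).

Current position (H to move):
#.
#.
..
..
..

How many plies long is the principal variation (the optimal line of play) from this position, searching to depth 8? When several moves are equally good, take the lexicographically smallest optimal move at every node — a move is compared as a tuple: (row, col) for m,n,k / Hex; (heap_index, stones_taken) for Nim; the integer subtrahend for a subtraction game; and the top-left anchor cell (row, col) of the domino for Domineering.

[#./#./../../..] H move#1: H20:-1/#./#./##/../.., H30:+1/#./#./../##/..*, H40:-1/#./#./../../##
[#./#./../##/..] V move#2: V01:-1/##/##/../##/..*, V11:-1/#./##/.#/##/..
[##/##/../##/..] H move#3: H20:+1/##/##/##/##/..*, H40:+1/##/##/../##/##
[##/##/##/##/..] end (terminal -1, V#4); searched #./#./../../.. to 8

PV length from [#./#./../../..]: 3 plies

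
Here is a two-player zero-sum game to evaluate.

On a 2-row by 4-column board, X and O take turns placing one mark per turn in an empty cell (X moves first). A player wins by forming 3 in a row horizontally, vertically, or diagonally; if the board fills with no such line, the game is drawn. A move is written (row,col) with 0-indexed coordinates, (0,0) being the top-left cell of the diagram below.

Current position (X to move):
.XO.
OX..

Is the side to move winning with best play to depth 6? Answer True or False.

X winning at [.XO./OX..]: False

[.XO./OX..] X move#1: (0,0):+0/XXO./OX..*, (0,3):+0/.XOX/OX.., (1,2):+0/.XO./OXX., (1,3):+0/.XO./OX.X
[XXO./OX..] O move#2: (0,3):+0/XXOO/OX..*, (1,2):+0/XXO./OXO., (1,3):+0/XXO./OX.O
[XXOO/OX..] X move#3: (1,2):+0/XXOO/OXX.*, (1,3):+0/XXOO/OX.X
[XXOO/OXX.] O move#4: (1,3):+0/XXOO/OXXO*
[XXOO/OXXO] end (terminal +0, X#5); searched .XO./OX.. to 6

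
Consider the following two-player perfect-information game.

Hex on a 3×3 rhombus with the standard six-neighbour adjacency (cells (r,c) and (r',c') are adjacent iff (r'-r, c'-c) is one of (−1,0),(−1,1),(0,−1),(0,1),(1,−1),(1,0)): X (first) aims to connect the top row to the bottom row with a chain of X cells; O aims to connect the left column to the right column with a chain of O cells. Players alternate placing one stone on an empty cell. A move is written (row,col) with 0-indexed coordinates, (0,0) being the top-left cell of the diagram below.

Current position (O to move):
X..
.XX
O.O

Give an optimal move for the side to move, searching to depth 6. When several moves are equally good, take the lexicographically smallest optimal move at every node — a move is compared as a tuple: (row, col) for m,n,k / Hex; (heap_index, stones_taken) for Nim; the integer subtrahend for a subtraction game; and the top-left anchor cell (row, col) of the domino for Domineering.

p1 O@[X../.XX/O.O]: (0,1)[XO./.XX/O.O]-1 (0,2)[X.O/.XX/O.O]-1 (1,0)[X../OXX/O.O]-1 (2,1)[X../.XX/OOO]+1*
p2 X@[X../.XX/OOO] terminal -1; root [X../.XX/O.O] d6

O's best at [X../.XX/O.O]: (2,1)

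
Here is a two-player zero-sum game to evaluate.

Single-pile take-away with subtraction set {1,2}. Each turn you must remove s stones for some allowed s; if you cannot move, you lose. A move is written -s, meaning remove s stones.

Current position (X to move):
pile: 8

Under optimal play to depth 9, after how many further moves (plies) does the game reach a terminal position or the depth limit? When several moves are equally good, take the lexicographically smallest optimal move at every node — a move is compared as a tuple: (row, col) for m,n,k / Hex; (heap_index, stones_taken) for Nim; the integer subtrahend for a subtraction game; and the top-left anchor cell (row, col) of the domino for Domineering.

ply 1, X at 8 | -1=-1→7; -2=+1→6*
ply 2, O at 6 | -1=-1→5*; -2=-1→4
ply 3, X at 5 | -1=-1→4; -2=+1→3*
ply 4, O at 3 | -1=-1→2*; -2=-1→1
ply 5, X at 2 | -1=-1→1; -2=+1→0*
ply 6: 0 is terminal -1 (O); from 8 depth 9

PV length from [8]: 5 plies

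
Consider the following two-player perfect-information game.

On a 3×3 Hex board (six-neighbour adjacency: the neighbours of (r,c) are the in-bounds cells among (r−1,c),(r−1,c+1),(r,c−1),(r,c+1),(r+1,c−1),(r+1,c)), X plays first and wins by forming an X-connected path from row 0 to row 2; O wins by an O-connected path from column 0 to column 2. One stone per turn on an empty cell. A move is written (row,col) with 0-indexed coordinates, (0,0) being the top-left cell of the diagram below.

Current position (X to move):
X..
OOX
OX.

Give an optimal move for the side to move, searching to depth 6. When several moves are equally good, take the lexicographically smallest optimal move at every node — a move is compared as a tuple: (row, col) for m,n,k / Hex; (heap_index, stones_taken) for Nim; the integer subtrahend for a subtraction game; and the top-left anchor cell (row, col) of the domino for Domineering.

p1 X@[X../OOX/OX.]: (0,1)[XX./OOX/OX.]-1 (0,2)[X.X/OOX/OX.]+1* (2,2)[X../OOX/OXX]-1
p2 O@[X.X/OOX/OX.] terminal -1; root [X../OOX/OX.] d6

X's best at [X../OOX/OX.]: (0,2)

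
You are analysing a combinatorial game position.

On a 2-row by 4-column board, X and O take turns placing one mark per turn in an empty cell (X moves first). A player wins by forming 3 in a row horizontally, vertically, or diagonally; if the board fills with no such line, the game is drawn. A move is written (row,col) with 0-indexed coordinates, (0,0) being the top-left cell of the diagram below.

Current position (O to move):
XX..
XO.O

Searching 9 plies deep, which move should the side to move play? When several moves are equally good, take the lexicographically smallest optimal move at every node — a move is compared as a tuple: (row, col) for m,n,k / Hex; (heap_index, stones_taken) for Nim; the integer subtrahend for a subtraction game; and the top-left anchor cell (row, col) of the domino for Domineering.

p1 O@[XX../XO.O]: (0,2)[XXO./XO.O]+0 (0,3)[XX.O/XO.O]-1 (1,2)[XX../XOOO]+1*
p2 X@[XX../XOOO] terminal -1; root [XX../XO.O] d9

O's best at [XX../XO.O]: (1,2)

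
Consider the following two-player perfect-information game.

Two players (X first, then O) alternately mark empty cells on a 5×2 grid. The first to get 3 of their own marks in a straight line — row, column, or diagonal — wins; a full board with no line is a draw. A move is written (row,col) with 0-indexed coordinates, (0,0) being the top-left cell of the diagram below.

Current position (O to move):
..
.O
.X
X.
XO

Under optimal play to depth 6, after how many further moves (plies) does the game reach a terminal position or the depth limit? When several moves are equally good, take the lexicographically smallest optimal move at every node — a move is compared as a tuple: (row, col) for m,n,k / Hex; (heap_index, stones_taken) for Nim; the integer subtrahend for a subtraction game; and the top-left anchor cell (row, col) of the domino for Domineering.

p1 O@[../.O/.X/X./XO]: (0,0)[O./.O/.X/X./XO]-1 (0,1)[.O/.O/.X/X./XO]-1 (1,0)[../OO/.X/X./XO]-1 (2,0)[../.O/OX/X./XO]+0* (3,1)[../.O/.X/XO/XO]-1
p2 X@[../.O/OX/X./XO]: (0,0)[X./.O/OX/X./XO]+0* (0,1)[.X/.O/OX/X./XO]+0 (1,0)[../XO/OX/X./XO]+0 (3,1)[../.O/OX/XX/XO]+0
p3 O@[X./.O/OX/X./XO]: (0,1)[XO/.O/OX/X./XO]+0* (1,0)[X./OO/OX/X./XO]+0 (3,1)[X./.O/OX/XO/XO]+0
p4 X@[XO/.O/OX/X./XO]: (1,0)[XO/XO/OX/X./XO]+0* (3,1)[XO/.O/OX/XX/XO]+0
p5 O@[XO/XO/OX/X./XO]: (3,1)[XO/XO/OX/XO/XO]+0*
p6 X@[XO/XO/OX/XO/XO] terminal +0; root [../.O/.X/X./XO] d6

PV length from [../.O/.X/X./XO]: 5 plies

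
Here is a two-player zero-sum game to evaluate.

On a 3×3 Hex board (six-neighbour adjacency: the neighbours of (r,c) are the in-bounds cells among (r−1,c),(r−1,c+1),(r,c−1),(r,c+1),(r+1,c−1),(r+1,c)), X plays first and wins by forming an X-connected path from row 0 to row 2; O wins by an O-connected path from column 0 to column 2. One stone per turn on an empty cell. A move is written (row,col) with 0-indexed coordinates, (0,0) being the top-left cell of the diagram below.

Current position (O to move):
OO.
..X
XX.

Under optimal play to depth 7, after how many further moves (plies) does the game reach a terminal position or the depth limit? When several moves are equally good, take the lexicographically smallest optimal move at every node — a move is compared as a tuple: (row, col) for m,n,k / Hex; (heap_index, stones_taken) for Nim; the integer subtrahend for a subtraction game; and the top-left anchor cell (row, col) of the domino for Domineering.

PV length from [OO./..X/XX.]: 1 ply

ply 1, O at OO./..X/XX. | (0,2)=+1→OOO/..X/XX.*; (1,0)=-1→OO./O.X/XX.; (1,1)=-1→OO./.OX/XX.; (2,2)=-1→OO./..X/XXO
ply 2: OOO/..X/XX. is terminal -1 (X); from OO./..X/XX. depth 7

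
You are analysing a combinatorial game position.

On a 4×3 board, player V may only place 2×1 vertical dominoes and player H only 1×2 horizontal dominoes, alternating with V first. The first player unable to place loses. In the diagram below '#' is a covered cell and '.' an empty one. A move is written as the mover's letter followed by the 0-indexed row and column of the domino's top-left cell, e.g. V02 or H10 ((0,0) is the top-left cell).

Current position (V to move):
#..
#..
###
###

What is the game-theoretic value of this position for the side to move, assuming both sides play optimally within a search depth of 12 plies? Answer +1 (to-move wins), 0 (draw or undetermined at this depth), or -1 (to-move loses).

p1 V@[#../#../###/###]: V01[##./##./###/###]+1* V02[#.#/#.#/###/###]+1
p2 H@[##./##./###/###] terminal -1; root [#../#../###/###] d12

value(#../#../###/###, V) = +1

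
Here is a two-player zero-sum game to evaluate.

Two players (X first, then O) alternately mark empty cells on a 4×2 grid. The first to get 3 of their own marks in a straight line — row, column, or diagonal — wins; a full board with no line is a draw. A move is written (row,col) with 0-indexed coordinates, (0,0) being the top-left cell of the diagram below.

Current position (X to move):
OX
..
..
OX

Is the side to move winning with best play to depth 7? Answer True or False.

p1 X@[OX/../../OX]: (1,0)[OX/X./../OX]+0* (1,1)[OX/.X/../OX]+0 (2,0)[OX/../X./OX]+0 (2,1)[OX/../.X/OX]+0
p2 O@[OX/X./../OX]: (1,1)[OX/XO/../OX]+0* (2,0)[OX/X./O./OX]+0 (2,1)[OX/X./.O/OX]+0
p3 X@[OX/XO/../OX]: (2,0)[OX/XO/X./OX]+0* (2,1)[OX/XO/.X/OX]+0
p4 O@[OX/XO/X./OX]: (2,1)[OX/XO/XO/OX]+0*
p5 X@[OX/XO/XO/OX] terminal +0; root [OX/../../OX] d7

X winning at [OX/../../OX]: False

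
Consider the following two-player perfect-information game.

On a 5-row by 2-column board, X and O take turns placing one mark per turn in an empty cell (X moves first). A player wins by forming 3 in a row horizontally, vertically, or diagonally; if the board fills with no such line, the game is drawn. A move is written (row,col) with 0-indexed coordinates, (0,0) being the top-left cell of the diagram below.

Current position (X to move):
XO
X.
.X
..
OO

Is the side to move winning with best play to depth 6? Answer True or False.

[XO/X./.X/../OO] X move#1: (1,1):+1/XO/XX/.X/../OO*, (2,0):+1/XO/X./XX/../OO, (3,0):+0/XO/X./.X/X./OO, (3,1):+1/XO/X./.X/.X/OO
[XO/XX/.X/../OO] O move#2: (2,0):-1/XO/XX/OX/../OO*, (3,0):-1/XO/XX/.X/O./OO, (3,1):-1/XO/XX/.X/.O/OO
[XO/XX/OX/../OO] X move#3: (3,0):+0/XO/XX/OX/X./OO, (3,1):+1/XO/XX/OX/.X/OO*
[XO/XX/OX/.X/OO] end (terminal -1, O#4); searched XO/X./.X/../OO to 6

X winning at [XO/X./.X/../OO]: True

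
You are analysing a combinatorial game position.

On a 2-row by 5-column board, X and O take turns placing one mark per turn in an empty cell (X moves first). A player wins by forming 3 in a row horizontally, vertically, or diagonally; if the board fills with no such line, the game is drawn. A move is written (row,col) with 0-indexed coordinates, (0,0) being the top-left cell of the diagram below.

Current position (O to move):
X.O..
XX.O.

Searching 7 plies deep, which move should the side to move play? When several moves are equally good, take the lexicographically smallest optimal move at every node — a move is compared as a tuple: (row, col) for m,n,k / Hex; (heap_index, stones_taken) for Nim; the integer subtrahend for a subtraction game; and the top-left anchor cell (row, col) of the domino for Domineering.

p1 O@[X.O../XX.O.]: (0,1)[XOO../XX.O.]-1 (0,3)[X.OO./XX.O.]-1 (0,4)[X.O.O/XX.O.]-1 (1,2)[X.O../XXOO.]+1* (1,4)[X.O../XX.OO]-1
p2 X@[X.O../XXOO.]: (0,1)[XXO../XXOO.]-1* (0,3)[X.OX./XXOO.]-1 (0,4)[X.O.X/XXOO.]-1 (1,4)[X.O../XXOOX]-1
p3 O@[XXO../XXOO.]: (0,3)[XXOO./XXOO.]+1* (0,4)[XXO.O/XXOO.]+1 (1,4)[XXO../XXOOO]+1
p4 X@[XXOO./XXOO.]: (0,4)[XXOOX/XXOO.]-1* (1,4)[XXOO./XXOOX]-1
p5 O@[XXOOX/XXOO.]: (1,4)[XXOOX/XXOOO]+1*
p6 X@[XXOOX/XXOOO] terminal -1; root [X.O../XX.O.] d7

O's best at [X.O../XX.O.]: (1,2)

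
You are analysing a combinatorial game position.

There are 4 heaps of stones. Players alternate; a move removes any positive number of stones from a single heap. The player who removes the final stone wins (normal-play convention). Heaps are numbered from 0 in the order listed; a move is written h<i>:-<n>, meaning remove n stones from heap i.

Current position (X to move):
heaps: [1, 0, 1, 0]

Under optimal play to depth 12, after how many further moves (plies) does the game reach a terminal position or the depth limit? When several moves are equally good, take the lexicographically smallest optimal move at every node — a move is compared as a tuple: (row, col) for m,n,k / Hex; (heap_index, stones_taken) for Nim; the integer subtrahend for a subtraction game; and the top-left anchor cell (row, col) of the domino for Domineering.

ply 1, X at (1,0,1,0) | h0:-1=-1→(0,0,1,0)*; h2:-1=-1→(1,0,0,0)
ply 2, O at (0,0,1,0) | h2:-1=+1→(0,0,0,0)*
ply 3: (0,0,0,0) is terminal -1 (X); from (1,0,1,0) depth 12

PV length from [(1,0,1,0)]: 2 plies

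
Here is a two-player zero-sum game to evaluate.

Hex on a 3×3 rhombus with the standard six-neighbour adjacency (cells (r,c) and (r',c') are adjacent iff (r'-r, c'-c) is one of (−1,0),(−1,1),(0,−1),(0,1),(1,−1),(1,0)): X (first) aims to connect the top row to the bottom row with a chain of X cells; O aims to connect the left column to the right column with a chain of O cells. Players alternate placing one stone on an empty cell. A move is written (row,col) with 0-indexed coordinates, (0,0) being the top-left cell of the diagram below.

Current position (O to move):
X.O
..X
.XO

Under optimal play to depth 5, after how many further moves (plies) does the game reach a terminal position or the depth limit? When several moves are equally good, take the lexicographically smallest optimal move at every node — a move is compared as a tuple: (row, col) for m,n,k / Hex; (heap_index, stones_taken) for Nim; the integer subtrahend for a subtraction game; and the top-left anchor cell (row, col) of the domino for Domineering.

ply 1, O at X.O/..X/.XO | (0,1)=-1→XOO/..X/.XO; (1,0)=+1→X.O/O.X/.XO*; (1,1)=+1→X.O/.OX/.XO; (2,0)=-1→X.O/..X/OXO
ply 2, X at X.O/O.X/.XO | (0,1)=-1→XXO/O.X/.XO*; (1,1)=-1→X.O/OXX/.XO; (2,0)=-1→X.O/O.X/XXO
ply 3, O at XXO/O.X/.XO | (1,1)=+1→XXO/OOX/.XO*; (2,0)=-1→XXO/O.X/OXO
ply 4: XXO/OOX/.XO is terminal -1 (X); from X.O/..X/.XO depth 5

PV length from [X.O/..X/.XO]: 3 plies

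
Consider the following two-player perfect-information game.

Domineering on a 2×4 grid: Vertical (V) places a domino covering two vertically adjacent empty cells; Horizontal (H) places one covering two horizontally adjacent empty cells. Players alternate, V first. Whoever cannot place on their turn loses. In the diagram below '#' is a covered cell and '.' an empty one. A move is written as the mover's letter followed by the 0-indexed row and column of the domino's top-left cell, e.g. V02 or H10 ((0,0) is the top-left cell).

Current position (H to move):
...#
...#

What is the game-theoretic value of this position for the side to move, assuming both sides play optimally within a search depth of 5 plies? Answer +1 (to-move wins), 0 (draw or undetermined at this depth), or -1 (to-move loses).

value(...#/...#, H) = +1

ply 1, H at ...#/...# | H00=+1→##.#/...#*; H01=+1→.###/...#; H10=+1→...#/##.#; H11=+1→...#/.###
ply 2, V at ##.#/...# | V02=-1→####/..##*
ply 3, H at ####/..## | H10=+1→####/####*
ply 4: ####/#### is terminal -1 (V); from ...#/...# depth 5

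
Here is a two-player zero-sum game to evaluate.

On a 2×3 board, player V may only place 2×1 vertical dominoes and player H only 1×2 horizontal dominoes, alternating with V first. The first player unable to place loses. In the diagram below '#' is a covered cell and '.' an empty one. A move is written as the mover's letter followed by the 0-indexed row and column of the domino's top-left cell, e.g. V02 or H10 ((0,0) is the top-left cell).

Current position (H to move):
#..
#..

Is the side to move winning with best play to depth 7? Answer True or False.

ply 1, H at #../#.. | H01=+1→###/#..*; H11=+1→#../###
ply 2: ###/#.. is terminal -1 (V); from #../#.. depth 7

H winning at [#../#..]: True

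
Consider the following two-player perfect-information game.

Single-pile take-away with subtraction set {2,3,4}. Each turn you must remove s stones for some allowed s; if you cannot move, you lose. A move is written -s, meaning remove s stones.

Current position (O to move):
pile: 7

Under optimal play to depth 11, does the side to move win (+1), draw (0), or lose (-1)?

value(7, O) = -1

p1 O@[7]: -2[5]-1* -3[4]-1 -4[3]-1
p2 X@[5]: -2[3]-1 -3[2]-1 -4[1]+1*
p3 O@[1] terminal -1; root [7] d11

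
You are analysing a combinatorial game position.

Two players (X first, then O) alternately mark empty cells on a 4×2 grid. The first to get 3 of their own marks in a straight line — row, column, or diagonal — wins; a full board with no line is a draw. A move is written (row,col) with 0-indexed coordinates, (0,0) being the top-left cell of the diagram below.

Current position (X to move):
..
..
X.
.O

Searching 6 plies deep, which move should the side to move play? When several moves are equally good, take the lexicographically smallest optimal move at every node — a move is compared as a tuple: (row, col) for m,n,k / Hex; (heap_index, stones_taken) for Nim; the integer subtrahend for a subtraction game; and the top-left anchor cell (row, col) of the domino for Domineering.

p1 X@[../../X./.O]: (0,0)[X./../X./.O]+0 (0,1)[.X/../X./.O]+0 (1,0)[../X./X./.O]+1* (1,1)[../.X/X./.O]+0 (2,1)[../../XX/.O]+0 (3,0)[../../X./XO]+0
p2 O@[../X./X./.O]: (0,0)[O./X./X./.O]-1* (0,1)[.O/X./X./.O]-1 (1,1)[../XO/X./.O]-1 (2,1)[../X./XO/.O]-1 (3,0)[../X./X./OO]-1
p3 X@[O./X./X./.O]: (0,1)[OX/X./X./.O]+0 (1,1)[O./XX/X./.O]+0 (2,1)[O./X./XX/.O]+0 (3,0)[O./X./X./XO]+1*
p4 O@[O./X./X./XO] terminal -1; root [../../X./.O] d6

X's best at [../../X./.O]: (1,0)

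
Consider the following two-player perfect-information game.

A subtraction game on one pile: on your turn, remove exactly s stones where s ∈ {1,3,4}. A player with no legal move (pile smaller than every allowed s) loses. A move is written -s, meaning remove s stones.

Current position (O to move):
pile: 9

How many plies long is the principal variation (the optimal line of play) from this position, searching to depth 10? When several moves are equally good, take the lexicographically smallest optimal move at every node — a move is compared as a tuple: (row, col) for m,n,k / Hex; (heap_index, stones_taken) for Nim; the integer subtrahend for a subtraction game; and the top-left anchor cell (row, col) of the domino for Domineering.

p1 O@[9]: -1[8]-1* -3[6]-1 -4[5]-1
p2 X@[8]: -1[7]+1* -3[5]-1 -4[4]-1
p3 O@[7]: -1[6]-1* -3[4]-1 -4[3]-1
p4 X@[6]: -1[5]-1 -3[3]-1 -4[2]+1*
p5 O@[2]: -1[1]-1*
p6 X@[1]: -1[0]+1*
p7 O@[0] terminal -1; root [9] d10

PV length from [9]: 6 plies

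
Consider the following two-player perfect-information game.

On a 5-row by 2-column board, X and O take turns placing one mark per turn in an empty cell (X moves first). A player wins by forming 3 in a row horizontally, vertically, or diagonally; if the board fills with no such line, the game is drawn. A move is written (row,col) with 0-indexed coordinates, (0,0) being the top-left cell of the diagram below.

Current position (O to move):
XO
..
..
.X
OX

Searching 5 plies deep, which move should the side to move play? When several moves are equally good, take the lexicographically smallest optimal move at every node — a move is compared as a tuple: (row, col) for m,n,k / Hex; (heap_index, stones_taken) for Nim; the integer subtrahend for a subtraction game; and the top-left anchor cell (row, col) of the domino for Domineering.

ply 1, O at XO/../../.X/OX | (1,0)=-1→XO/O./../.X/OX; (1,1)=-1→XO/.O/../.X/OX; (2,0)=-1→XO/../O./.X/OX; (2,1)=+0→XO/../.O/.X/OX*; (3,0)=-1→XO/../../OX/OX
ply 2, X at XO/../.O/.X/OX | (1,0)=-1→XO/X./.O/.X/OX; (1,1)=+0→XO/.X/.O/.X/OX*; (2,0)=-1→XO/../XO/.X/OX; (3,0)=-1→XO/../.O/XX/OX
ply 3, O at XO/.X/.O/.X/OX | (1,0)=+0→XO/OX/.O/.X/OX*; (2,0)=+0→XO/.X/OO/.X/OX; (3,0)=+0→XO/.X/.O/OX/OX
ply 4, X at XO/OX/.O/.X/OX | (2,0)=+0→XO/OX/XO/.X/OX*; (3,0)=+0→XO/OX/.O/XX/OX
ply 5, O at XO/OX/XO/.X/OX | (3,0)=+0→XO/OX/XO/OX/OX*
ply 6: XO/OX/XO/OX/OX is terminal +0 (X); from XO/../../.X/OX depth 5

O's best at [XO/../../.X/OX]: (2,1)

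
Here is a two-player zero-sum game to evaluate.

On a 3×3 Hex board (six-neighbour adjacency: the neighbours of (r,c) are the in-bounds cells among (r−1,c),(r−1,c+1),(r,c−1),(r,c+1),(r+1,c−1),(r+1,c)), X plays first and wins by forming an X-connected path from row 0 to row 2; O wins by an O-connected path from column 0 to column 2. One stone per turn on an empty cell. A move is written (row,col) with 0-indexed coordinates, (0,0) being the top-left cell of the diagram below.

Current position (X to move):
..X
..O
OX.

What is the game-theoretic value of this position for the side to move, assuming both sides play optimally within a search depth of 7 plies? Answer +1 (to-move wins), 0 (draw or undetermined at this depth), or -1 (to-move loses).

ply 1, X at ..X/..O/OX. | (0,0)=-1→X.X/..O/OX.; (0,1)=-1→.XX/..O/OX.; (1,0)=-1→..X/X.O/OX.; (1,1)=+1→..X/.XO/OX.*; (2,2)=-1→..X/..O/OXX
ply 2: ..X/.XO/OX. is terminal -1 (O); from ..X/..O/OX. depth 7

value(..X/..O/OX., X) = +1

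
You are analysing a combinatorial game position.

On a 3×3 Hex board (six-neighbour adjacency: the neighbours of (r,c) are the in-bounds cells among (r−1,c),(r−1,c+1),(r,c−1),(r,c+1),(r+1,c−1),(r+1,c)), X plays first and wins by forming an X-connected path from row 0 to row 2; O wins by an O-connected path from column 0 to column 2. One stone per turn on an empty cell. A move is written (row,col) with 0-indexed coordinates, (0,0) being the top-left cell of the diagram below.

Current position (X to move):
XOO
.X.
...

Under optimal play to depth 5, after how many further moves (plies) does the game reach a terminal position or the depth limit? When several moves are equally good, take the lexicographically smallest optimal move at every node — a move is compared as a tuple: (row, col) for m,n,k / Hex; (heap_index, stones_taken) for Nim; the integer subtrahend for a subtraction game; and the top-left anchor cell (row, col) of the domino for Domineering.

ply 1, X at XOO/.X./... | (1,0)=+1→XOO/XX./...*; (1,2)=-1→XOO/.XX/...; (2,0)=-1→XOO/.X./X..; (2,1)=-1→XOO/.X./.X.; (2,2)=-1→XOO/.X./..X
ply 2, O at XOO/XX./... | (1,2)=-1→XOO/XXO/...*; (2,0)=-1→XOO/XX./O..; (2,1)=-1→XOO/XX./.O.; (2,2)=-1→XOO/XX./..O
ply 3, X at XOO/XXO/... | (2,0)=+1→XOO/XXO/X..*; (2,1)=+1→XOO/XXO/.X.; (2,2)=+1→XOO/XXO/..X
ply 4: XOO/XXO/X.. is terminal -1 (O); from XOO/.X./... depth 5

PV length from [XOO/.X./...]: 3 plies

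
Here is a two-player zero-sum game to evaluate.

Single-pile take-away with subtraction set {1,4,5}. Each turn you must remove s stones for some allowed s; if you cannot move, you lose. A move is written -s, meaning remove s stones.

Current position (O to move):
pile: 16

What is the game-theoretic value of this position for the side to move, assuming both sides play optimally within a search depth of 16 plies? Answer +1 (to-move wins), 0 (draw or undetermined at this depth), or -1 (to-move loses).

p1 O@[16]: -1[15]-1* -4[12]-1 -5[11]-1
p2 X@[15]: -1[14]-1 -4[11]-1 -5[10]+1*
p3 O@[10]: -1[9]-1* -4[6]-1 -5[5]-1
p4 X@[9]: -1[8]+1* -4[5]-1 -5[4]-1
p5 O@[8]: -1[7]-1* -4[4]-1 -5[3]-1
p6 X@[7]: -1[6]-1 -4[3]-1 -5[2]+1*
p7 O@[2]: -1[1]-1*
p8 X@[1]: -1[0]+1*
p9 O@[0] terminal -1; root [16] d16

value(16, O) = -1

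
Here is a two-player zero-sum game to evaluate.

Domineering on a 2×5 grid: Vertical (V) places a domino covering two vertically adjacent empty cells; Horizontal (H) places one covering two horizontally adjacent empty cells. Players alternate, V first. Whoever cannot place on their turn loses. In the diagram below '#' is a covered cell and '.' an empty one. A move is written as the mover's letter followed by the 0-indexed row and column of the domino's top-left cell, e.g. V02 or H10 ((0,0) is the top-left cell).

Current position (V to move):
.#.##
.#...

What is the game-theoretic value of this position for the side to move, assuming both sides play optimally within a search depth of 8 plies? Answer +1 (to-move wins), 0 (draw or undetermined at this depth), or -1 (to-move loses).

[.#.##/.#...] V move#1: V00:-1/##.##/##..., V02:+1/.####/.##..*
[.####/.##..] H move#2: H13:-1/.####/.####*
[.####/.####] V move#3: V00:+1/#####/#####*
[#####/#####] end (terminal -1, H#4); searched .#.##/.#... to 8

value(.#.##/.#..., V) = +1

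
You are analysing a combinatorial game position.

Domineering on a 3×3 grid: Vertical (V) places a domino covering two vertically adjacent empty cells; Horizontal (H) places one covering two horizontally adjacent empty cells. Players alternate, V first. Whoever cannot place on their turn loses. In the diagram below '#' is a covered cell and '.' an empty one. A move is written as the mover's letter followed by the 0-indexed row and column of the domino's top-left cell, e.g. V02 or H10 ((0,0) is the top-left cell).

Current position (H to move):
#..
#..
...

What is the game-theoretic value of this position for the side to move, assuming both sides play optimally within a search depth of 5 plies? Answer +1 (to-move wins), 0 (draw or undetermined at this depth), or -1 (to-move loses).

value(#../#../..., H) = +1

ply 1, H at #../#../... | H01=-1→###/#../...; H11=+1→#../###/...*; H20=-1→#../#../##.; H21=-1→#../#../.##
ply 2: #../###/... is terminal -1 (V); from #../#../... depth 5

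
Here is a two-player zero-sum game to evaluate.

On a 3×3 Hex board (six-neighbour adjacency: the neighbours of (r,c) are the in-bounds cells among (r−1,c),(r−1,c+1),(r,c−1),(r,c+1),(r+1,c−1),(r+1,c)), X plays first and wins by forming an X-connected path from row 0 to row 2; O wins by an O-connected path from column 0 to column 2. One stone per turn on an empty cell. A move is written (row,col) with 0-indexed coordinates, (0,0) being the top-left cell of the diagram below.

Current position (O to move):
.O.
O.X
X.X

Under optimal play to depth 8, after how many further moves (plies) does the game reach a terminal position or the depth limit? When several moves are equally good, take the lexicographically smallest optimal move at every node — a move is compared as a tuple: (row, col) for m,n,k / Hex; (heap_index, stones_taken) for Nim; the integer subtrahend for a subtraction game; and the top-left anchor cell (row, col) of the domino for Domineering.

ply 1, O at .O./O.X/X.X | (0,0)=-1→OO./O.X/X.X; (0,2)=+1→.OO/O.X/X.X*; (1,1)=-1→.O./OOX/X.X; (2,1)=-1→.O./O.X/XOX
ply 2: .OO/O.X/X.X is terminal -1 (X); from .O./O.X/X.X depth 8

PV length from [.O./O.X/X.X]: 1 ply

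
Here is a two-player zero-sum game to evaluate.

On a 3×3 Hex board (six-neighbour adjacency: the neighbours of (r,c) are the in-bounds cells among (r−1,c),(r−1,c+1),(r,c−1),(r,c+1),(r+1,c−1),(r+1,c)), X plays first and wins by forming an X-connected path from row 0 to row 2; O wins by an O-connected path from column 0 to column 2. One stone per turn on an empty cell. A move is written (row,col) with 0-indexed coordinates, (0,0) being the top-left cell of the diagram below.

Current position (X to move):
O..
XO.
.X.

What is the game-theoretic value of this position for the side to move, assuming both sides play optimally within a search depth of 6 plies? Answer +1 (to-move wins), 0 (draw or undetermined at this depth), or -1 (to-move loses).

value(O../XO./.X., X) = -1

p1 X@[O../XO./.X.]: (0,1)[OX./XO./.X.]-1* (0,2)[O.X/XO./.X.]-1 (1,2)[O../XOX/.X.]-1 (2,0)[O../XO./XX.]-1 (2,2)[O../XO./.XX]-1
p2 O@[OX./XO./.X.]: (0,2)[OXO/XO./.X.]-1 (1,2)[OX./XOO/.X.]-1 (2,0)[OX./XO./OX.]+1* (2,2)[OX./XO./.XO]-1
p3 X@[OX./XO./OX.]: (0,2)[OXX/XO./OX.]-1* (1,2)[OX./XOX/OX.]-1 (2,2)[OX./XO./OXX]-1
p4 O@[OXX/XO./OX.]: (1,2)[OXX/XOO/OX.]+1* (2,2)[OXX/XO./OXO]-1
p5 X@[OXX/XOO/OX.] terminal -1; root [O../XO./.X.] d6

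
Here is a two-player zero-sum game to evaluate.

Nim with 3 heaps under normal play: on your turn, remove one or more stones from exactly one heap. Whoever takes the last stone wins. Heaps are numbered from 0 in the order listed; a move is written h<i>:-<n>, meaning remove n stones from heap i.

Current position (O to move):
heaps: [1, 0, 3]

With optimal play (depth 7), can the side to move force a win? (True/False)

O winning at [(1,0,3)]: True

ply 1, O at (1,0,3) | h0:-1=-1→(0,0,3); h2:-1=-1→(1,0,2); h2:-2=+1→(1,0,1)*; h2:-3=-1→(1,0,0)
ply 2, X at (1,0,1) | h0:-1=-1→(0,0,1)*; h2:-1=-1→(1,0,0)
ply 3, O at (0,0,1) | h2:-1=+1→(0,0,0)*
ply 4: (0,0,0) is terminal -1 (X); from (1,0,3) depth 7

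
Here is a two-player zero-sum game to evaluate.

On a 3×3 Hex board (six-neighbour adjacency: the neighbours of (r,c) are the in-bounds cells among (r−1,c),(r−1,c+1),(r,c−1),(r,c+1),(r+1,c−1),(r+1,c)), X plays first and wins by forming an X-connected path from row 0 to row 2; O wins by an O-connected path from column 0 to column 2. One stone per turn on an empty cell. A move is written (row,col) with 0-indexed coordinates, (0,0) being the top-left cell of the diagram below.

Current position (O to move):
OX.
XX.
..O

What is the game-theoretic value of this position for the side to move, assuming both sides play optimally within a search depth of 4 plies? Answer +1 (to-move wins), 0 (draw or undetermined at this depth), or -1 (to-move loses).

p1 O@[OX./XX./..O]: (0,2)[OXO/XX./..O]-1* (1,2)[OX./XXO/..O]-1 (2,0)[OX./XX./O.O]-1 (2,1)[OX./XX./.OO]-1
p2 X@[OXO/XX./..O]: (1,2)[OXO/XXX/..O]+1* (2,0)[OXO/XX./X.O]+1 (2,1)[OXO/XX./.XO]+1
p3 O@[OXO/XXX/..O]: (2,0)[OXO/XXX/O.O]-1* (2,1)[OXO/XXX/.OO]-1
p4 X@[OXO/XXX/O.O]: (2,1)[OXO/XXX/OXO]+1*
p5 O@[OXO/XXX/OXO] terminal -1; root [OX./XX./..O] d4

value(OX./XX./..O, O) = -1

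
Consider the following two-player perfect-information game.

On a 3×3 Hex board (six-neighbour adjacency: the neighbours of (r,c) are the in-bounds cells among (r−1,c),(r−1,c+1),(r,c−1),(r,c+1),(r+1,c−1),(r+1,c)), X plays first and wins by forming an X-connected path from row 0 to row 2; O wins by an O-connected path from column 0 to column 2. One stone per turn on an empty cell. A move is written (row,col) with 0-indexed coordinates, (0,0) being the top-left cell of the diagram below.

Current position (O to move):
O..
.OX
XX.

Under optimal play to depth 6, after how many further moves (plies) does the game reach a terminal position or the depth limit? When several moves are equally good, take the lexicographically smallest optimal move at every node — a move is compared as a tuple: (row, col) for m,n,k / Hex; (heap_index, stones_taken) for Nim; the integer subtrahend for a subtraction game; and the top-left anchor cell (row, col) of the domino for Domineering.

ply 1, O at O../.OX/XX. | (0,1)=-1→OO./.OX/XX.; (0,2)=+1→O.O/.OX/XX.*; (1,0)=-1→O../OOX/XX.; (2,2)=-1→O../.OX/XXO
ply 2, X at O.O/.OX/XX. | (0,1)=-1→OXO/.OX/XX.*; (1,0)=-1→O.O/XOX/XX.; (2,2)=-1→O.O/.OX/XXX
ply 3, O at OXO/.OX/XX. | (1,0)=+1→OXO/OOX/XX.*; (2,2)=-1→OXO/.OX/XXO
ply 4: OXO/OOX/XX. is terminal -1 (X); from O../.OX/XX. depth 6

PV length from [O../.OX/XX.]: 3 plies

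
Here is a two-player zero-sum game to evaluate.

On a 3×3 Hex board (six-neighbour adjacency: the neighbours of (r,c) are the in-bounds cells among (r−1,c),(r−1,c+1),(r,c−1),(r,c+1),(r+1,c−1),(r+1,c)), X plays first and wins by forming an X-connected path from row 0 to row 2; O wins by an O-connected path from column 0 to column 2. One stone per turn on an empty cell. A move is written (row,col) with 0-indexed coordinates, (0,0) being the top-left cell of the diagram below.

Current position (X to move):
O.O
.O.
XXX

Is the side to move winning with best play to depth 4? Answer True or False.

ply 1, X at O.O/.O./XXX | (0,1)=-1→OXO/.O./XXX*; (1,0)=-1→O.O/XO./XXX; (1,2)=-1→O.O/.OX/XXX
ply 2, O at OXO/.O./XXX | (1,0)=+1→OXO/OO./XXX*; (1,2)=-1→OXO/.OO/XXX
ply 3: OXO/OO./XXX is terminal -1 (X); from O.O/.O./XXX depth 4

X winning at [O.O/.O./XXX]: False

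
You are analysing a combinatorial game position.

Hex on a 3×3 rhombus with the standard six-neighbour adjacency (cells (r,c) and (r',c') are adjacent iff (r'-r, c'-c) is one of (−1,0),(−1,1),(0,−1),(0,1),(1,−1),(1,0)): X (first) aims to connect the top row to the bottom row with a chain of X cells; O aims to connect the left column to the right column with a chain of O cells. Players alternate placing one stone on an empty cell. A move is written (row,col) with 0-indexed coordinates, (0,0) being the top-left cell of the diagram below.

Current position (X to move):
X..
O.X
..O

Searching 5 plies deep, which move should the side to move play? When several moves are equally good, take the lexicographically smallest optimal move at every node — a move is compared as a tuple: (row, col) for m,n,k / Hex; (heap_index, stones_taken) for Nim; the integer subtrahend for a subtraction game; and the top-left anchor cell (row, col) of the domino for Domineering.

X's best at [X../O.X/..O]: (1,1)

p1 X@[X../O.X/..O]: (0,1)[XX./O.X/..O]-1 (0,2)[X.X/O.X/..O]-1 (1,1)[X../OXX/..O]+1* (2,0)[X../O.X/X.O]-1 (2,1)[X../O.X/.XO]-1
p2 O@[X../OXX/..O]: (0,1)[XO./OXX/..O]-1* (0,2)[X.O/OXX/..O]-1 (2,0)[X../OXX/O.O]-1 (2,1)[X../OXX/.OO]-1
p3 X@[XO./OXX/..O]: (0,2)[XOX/OXX/..O]+1* (2,0)[XO./OXX/X.O]-1 (2,1)[XO./OXX/.XO]-1
p4 O@[XOX/OXX/..O]: (2,0)[XOX/OXX/O.O]-1* (2,1)[XOX/OXX/.OO]-1
p5 X@[XOX/OXX/O.O]: (2,1)[XOX/OXX/OXO]+1*
p6 O@[XOX/OXX/OXO] terminal -1; root [X../O.X/..O] d5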